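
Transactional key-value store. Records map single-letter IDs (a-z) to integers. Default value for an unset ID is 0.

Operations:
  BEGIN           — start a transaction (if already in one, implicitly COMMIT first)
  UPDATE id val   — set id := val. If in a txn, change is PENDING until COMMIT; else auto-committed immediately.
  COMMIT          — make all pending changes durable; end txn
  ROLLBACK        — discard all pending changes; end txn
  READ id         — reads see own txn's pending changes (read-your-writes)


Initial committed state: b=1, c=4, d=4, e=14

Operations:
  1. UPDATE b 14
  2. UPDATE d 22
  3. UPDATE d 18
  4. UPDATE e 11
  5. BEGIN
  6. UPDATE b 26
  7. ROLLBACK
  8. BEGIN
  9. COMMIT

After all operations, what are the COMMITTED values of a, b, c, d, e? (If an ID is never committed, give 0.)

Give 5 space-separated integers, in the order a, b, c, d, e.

Initial committed: {b=1, c=4, d=4, e=14}
Op 1: UPDATE b=14 (auto-commit; committed b=14)
Op 2: UPDATE d=22 (auto-commit; committed d=22)
Op 3: UPDATE d=18 (auto-commit; committed d=18)
Op 4: UPDATE e=11 (auto-commit; committed e=11)
Op 5: BEGIN: in_txn=True, pending={}
Op 6: UPDATE b=26 (pending; pending now {b=26})
Op 7: ROLLBACK: discarded pending ['b']; in_txn=False
Op 8: BEGIN: in_txn=True, pending={}
Op 9: COMMIT: merged [] into committed; committed now {b=14, c=4, d=18, e=11}
Final committed: {b=14, c=4, d=18, e=11}

Answer: 0 14 4 18 11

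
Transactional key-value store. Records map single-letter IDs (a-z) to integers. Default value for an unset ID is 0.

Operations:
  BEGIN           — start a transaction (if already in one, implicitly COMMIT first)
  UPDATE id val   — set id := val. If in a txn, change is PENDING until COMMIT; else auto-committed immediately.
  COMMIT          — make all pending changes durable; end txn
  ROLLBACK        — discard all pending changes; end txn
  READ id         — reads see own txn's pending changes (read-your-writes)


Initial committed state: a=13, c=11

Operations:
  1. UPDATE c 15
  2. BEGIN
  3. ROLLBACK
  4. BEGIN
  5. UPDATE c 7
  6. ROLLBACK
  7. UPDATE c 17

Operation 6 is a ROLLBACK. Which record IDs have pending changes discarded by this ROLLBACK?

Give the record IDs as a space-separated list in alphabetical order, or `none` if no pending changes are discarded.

Answer: c

Derivation:
Initial committed: {a=13, c=11}
Op 1: UPDATE c=15 (auto-commit; committed c=15)
Op 2: BEGIN: in_txn=True, pending={}
Op 3: ROLLBACK: discarded pending []; in_txn=False
Op 4: BEGIN: in_txn=True, pending={}
Op 5: UPDATE c=7 (pending; pending now {c=7})
Op 6: ROLLBACK: discarded pending ['c']; in_txn=False
Op 7: UPDATE c=17 (auto-commit; committed c=17)
ROLLBACK at op 6 discards: ['c']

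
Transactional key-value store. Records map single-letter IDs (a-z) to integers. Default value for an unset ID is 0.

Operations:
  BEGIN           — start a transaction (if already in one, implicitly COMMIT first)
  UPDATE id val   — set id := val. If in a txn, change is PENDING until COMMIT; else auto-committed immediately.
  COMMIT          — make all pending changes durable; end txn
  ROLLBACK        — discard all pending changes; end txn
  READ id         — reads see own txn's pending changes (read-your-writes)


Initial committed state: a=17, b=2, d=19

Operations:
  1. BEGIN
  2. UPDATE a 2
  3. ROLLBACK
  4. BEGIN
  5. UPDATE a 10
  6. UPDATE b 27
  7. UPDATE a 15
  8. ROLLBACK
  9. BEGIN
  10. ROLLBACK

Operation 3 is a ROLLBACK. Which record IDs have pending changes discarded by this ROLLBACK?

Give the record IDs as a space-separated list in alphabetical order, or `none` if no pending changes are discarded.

Answer: a

Derivation:
Initial committed: {a=17, b=2, d=19}
Op 1: BEGIN: in_txn=True, pending={}
Op 2: UPDATE a=2 (pending; pending now {a=2})
Op 3: ROLLBACK: discarded pending ['a']; in_txn=False
Op 4: BEGIN: in_txn=True, pending={}
Op 5: UPDATE a=10 (pending; pending now {a=10})
Op 6: UPDATE b=27 (pending; pending now {a=10, b=27})
Op 7: UPDATE a=15 (pending; pending now {a=15, b=27})
Op 8: ROLLBACK: discarded pending ['a', 'b']; in_txn=False
Op 9: BEGIN: in_txn=True, pending={}
Op 10: ROLLBACK: discarded pending []; in_txn=False
ROLLBACK at op 3 discards: ['a']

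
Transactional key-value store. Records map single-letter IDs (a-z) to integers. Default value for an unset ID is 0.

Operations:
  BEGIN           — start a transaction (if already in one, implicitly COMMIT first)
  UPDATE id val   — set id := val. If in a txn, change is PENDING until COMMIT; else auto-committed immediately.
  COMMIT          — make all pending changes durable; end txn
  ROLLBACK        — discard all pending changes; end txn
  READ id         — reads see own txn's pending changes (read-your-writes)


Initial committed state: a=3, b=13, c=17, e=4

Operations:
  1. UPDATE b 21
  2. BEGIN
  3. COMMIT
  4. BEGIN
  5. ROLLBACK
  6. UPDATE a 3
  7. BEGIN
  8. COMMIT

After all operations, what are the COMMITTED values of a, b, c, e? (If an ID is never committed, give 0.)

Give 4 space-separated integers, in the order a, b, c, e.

Answer: 3 21 17 4

Derivation:
Initial committed: {a=3, b=13, c=17, e=4}
Op 1: UPDATE b=21 (auto-commit; committed b=21)
Op 2: BEGIN: in_txn=True, pending={}
Op 3: COMMIT: merged [] into committed; committed now {a=3, b=21, c=17, e=4}
Op 4: BEGIN: in_txn=True, pending={}
Op 5: ROLLBACK: discarded pending []; in_txn=False
Op 6: UPDATE a=3 (auto-commit; committed a=3)
Op 7: BEGIN: in_txn=True, pending={}
Op 8: COMMIT: merged [] into committed; committed now {a=3, b=21, c=17, e=4}
Final committed: {a=3, b=21, c=17, e=4}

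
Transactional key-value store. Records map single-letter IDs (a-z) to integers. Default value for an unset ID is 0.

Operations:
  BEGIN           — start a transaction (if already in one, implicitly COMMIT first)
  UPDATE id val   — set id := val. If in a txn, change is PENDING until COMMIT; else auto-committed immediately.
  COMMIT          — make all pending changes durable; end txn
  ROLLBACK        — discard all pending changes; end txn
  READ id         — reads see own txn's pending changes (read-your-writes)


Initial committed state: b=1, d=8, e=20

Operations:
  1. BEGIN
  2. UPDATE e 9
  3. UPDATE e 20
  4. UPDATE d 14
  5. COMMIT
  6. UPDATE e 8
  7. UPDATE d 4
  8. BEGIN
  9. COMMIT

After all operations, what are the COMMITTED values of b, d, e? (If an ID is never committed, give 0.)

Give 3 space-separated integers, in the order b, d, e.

Initial committed: {b=1, d=8, e=20}
Op 1: BEGIN: in_txn=True, pending={}
Op 2: UPDATE e=9 (pending; pending now {e=9})
Op 3: UPDATE e=20 (pending; pending now {e=20})
Op 4: UPDATE d=14 (pending; pending now {d=14, e=20})
Op 5: COMMIT: merged ['d', 'e'] into committed; committed now {b=1, d=14, e=20}
Op 6: UPDATE e=8 (auto-commit; committed e=8)
Op 7: UPDATE d=4 (auto-commit; committed d=4)
Op 8: BEGIN: in_txn=True, pending={}
Op 9: COMMIT: merged [] into committed; committed now {b=1, d=4, e=8}
Final committed: {b=1, d=4, e=8}

Answer: 1 4 8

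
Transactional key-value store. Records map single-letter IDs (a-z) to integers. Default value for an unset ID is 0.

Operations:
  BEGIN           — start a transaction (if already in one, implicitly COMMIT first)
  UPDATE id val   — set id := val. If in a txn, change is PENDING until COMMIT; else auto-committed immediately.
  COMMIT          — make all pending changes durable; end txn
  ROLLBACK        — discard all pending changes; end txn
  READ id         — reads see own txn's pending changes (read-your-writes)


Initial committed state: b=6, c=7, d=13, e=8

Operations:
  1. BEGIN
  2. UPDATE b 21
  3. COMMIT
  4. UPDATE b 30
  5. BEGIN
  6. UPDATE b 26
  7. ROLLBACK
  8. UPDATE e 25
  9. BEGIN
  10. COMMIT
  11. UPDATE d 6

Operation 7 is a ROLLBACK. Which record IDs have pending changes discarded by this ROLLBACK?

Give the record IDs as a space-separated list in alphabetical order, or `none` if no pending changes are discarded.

Answer: b

Derivation:
Initial committed: {b=6, c=7, d=13, e=8}
Op 1: BEGIN: in_txn=True, pending={}
Op 2: UPDATE b=21 (pending; pending now {b=21})
Op 3: COMMIT: merged ['b'] into committed; committed now {b=21, c=7, d=13, e=8}
Op 4: UPDATE b=30 (auto-commit; committed b=30)
Op 5: BEGIN: in_txn=True, pending={}
Op 6: UPDATE b=26 (pending; pending now {b=26})
Op 7: ROLLBACK: discarded pending ['b']; in_txn=False
Op 8: UPDATE e=25 (auto-commit; committed e=25)
Op 9: BEGIN: in_txn=True, pending={}
Op 10: COMMIT: merged [] into committed; committed now {b=30, c=7, d=13, e=25}
Op 11: UPDATE d=6 (auto-commit; committed d=6)
ROLLBACK at op 7 discards: ['b']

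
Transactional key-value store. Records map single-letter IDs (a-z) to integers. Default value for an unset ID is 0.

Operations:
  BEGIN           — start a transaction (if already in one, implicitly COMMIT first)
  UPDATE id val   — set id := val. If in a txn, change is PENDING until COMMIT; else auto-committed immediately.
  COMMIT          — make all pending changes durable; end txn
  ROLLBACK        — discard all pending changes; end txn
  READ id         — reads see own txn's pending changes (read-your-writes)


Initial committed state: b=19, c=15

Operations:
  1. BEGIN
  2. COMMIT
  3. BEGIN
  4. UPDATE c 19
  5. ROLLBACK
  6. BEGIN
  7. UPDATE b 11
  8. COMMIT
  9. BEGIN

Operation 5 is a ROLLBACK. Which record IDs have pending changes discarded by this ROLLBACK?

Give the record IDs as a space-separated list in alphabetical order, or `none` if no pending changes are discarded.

Initial committed: {b=19, c=15}
Op 1: BEGIN: in_txn=True, pending={}
Op 2: COMMIT: merged [] into committed; committed now {b=19, c=15}
Op 3: BEGIN: in_txn=True, pending={}
Op 4: UPDATE c=19 (pending; pending now {c=19})
Op 5: ROLLBACK: discarded pending ['c']; in_txn=False
Op 6: BEGIN: in_txn=True, pending={}
Op 7: UPDATE b=11 (pending; pending now {b=11})
Op 8: COMMIT: merged ['b'] into committed; committed now {b=11, c=15}
Op 9: BEGIN: in_txn=True, pending={}
ROLLBACK at op 5 discards: ['c']

Answer: c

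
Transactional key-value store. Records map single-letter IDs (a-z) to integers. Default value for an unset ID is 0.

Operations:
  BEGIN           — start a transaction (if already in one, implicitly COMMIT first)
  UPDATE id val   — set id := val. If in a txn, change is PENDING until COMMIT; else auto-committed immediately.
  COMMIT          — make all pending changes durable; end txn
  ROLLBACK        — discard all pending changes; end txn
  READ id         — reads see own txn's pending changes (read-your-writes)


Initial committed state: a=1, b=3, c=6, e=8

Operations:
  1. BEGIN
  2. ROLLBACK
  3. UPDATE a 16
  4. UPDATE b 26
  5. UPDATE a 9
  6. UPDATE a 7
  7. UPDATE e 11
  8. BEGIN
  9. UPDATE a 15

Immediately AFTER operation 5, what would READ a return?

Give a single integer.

Initial committed: {a=1, b=3, c=6, e=8}
Op 1: BEGIN: in_txn=True, pending={}
Op 2: ROLLBACK: discarded pending []; in_txn=False
Op 3: UPDATE a=16 (auto-commit; committed a=16)
Op 4: UPDATE b=26 (auto-commit; committed b=26)
Op 5: UPDATE a=9 (auto-commit; committed a=9)
After op 5: visible(a) = 9 (pending={}, committed={a=9, b=26, c=6, e=8})

Answer: 9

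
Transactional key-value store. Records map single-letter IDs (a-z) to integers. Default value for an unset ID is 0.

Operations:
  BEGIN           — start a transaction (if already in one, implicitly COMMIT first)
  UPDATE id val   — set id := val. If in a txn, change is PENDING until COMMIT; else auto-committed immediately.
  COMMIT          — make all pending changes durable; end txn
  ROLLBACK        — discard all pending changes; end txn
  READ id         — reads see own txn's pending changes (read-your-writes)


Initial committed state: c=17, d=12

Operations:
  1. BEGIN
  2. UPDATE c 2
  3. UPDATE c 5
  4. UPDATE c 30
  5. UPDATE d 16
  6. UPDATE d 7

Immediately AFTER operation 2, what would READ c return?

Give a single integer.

Initial committed: {c=17, d=12}
Op 1: BEGIN: in_txn=True, pending={}
Op 2: UPDATE c=2 (pending; pending now {c=2})
After op 2: visible(c) = 2 (pending={c=2}, committed={c=17, d=12})

Answer: 2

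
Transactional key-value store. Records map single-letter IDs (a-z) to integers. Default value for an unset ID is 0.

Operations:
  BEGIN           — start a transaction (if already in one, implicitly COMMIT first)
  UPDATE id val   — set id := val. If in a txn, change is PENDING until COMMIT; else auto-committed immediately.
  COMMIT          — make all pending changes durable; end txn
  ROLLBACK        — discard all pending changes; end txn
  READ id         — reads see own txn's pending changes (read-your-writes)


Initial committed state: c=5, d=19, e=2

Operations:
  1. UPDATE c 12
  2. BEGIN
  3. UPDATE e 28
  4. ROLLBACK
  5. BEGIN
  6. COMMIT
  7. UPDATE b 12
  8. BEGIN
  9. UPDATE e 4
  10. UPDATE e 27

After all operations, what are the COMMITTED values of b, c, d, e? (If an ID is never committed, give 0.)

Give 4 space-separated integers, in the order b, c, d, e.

Answer: 12 12 19 2

Derivation:
Initial committed: {c=5, d=19, e=2}
Op 1: UPDATE c=12 (auto-commit; committed c=12)
Op 2: BEGIN: in_txn=True, pending={}
Op 3: UPDATE e=28 (pending; pending now {e=28})
Op 4: ROLLBACK: discarded pending ['e']; in_txn=False
Op 5: BEGIN: in_txn=True, pending={}
Op 6: COMMIT: merged [] into committed; committed now {c=12, d=19, e=2}
Op 7: UPDATE b=12 (auto-commit; committed b=12)
Op 8: BEGIN: in_txn=True, pending={}
Op 9: UPDATE e=4 (pending; pending now {e=4})
Op 10: UPDATE e=27 (pending; pending now {e=27})
Final committed: {b=12, c=12, d=19, e=2}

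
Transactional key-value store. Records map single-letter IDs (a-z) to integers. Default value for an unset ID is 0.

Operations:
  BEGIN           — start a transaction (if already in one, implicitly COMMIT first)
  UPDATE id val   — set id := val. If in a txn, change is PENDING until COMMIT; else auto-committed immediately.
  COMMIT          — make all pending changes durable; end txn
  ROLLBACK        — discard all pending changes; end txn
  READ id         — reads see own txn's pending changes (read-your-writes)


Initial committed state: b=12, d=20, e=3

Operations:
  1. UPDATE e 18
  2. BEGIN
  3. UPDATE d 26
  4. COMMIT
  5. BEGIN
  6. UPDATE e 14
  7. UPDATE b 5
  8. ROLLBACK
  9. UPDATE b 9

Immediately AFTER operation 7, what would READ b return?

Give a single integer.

Answer: 5

Derivation:
Initial committed: {b=12, d=20, e=3}
Op 1: UPDATE e=18 (auto-commit; committed e=18)
Op 2: BEGIN: in_txn=True, pending={}
Op 3: UPDATE d=26 (pending; pending now {d=26})
Op 4: COMMIT: merged ['d'] into committed; committed now {b=12, d=26, e=18}
Op 5: BEGIN: in_txn=True, pending={}
Op 6: UPDATE e=14 (pending; pending now {e=14})
Op 7: UPDATE b=5 (pending; pending now {b=5, e=14})
After op 7: visible(b) = 5 (pending={b=5, e=14}, committed={b=12, d=26, e=18})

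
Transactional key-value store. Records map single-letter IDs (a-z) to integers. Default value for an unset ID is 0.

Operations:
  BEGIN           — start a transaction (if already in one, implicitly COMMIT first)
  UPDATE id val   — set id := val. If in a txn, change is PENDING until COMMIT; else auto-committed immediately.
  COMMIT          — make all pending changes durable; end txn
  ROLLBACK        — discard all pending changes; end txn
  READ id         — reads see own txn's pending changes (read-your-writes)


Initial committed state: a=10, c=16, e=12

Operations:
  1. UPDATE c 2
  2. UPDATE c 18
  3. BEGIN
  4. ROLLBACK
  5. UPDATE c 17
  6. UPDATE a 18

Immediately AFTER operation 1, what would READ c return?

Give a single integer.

Answer: 2

Derivation:
Initial committed: {a=10, c=16, e=12}
Op 1: UPDATE c=2 (auto-commit; committed c=2)
After op 1: visible(c) = 2 (pending={}, committed={a=10, c=2, e=12})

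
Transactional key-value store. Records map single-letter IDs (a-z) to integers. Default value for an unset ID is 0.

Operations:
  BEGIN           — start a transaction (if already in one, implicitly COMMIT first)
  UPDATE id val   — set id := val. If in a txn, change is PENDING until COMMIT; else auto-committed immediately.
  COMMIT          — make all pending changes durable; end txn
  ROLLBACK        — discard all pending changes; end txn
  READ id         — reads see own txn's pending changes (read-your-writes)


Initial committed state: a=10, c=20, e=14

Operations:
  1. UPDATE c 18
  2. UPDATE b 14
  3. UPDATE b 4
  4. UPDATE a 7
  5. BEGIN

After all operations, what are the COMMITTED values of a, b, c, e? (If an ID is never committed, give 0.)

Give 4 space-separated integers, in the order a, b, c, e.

Answer: 7 4 18 14

Derivation:
Initial committed: {a=10, c=20, e=14}
Op 1: UPDATE c=18 (auto-commit; committed c=18)
Op 2: UPDATE b=14 (auto-commit; committed b=14)
Op 3: UPDATE b=4 (auto-commit; committed b=4)
Op 4: UPDATE a=7 (auto-commit; committed a=7)
Op 5: BEGIN: in_txn=True, pending={}
Final committed: {a=7, b=4, c=18, e=14}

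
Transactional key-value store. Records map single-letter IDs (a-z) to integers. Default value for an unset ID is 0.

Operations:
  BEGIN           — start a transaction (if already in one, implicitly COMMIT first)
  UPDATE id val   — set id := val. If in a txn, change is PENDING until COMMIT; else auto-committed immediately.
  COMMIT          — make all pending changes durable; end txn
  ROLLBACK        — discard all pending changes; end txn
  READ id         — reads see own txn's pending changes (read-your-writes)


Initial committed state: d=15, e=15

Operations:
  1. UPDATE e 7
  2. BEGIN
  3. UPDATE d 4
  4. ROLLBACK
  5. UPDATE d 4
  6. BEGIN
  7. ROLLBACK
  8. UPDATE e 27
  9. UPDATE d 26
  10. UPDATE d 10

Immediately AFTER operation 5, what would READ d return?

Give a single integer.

Answer: 4

Derivation:
Initial committed: {d=15, e=15}
Op 1: UPDATE e=7 (auto-commit; committed e=7)
Op 2: BEGIN: in_txn=True, pending={}
Op 3: UPDATE d=4 (pending; pending now {d=4})
Op 4: ROLLBACK: discarded pending ['d']; in_txn=False
Op 5: UPDATE d=4 (auto-commit; committed d=4)
After op 5: visible(d) = 4 (pending={}, committed={d=4, e=7})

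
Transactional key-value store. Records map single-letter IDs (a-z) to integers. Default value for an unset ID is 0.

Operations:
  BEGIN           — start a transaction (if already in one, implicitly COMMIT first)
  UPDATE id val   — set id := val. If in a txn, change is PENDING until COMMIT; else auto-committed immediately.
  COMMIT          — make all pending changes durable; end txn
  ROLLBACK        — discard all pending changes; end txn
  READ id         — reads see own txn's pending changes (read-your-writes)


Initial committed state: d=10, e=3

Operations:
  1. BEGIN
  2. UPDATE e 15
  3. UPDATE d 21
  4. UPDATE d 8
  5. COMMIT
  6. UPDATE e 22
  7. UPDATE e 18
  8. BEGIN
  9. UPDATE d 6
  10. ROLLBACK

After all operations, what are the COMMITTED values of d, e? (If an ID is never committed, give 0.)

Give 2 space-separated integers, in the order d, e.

Initial committed: {d=10, e=3}
Op 1: BEGIN: in_txn=True, pending={}
Op 2: UPDATE e=15 (pending; pending now {e=15})
Op 3: UPDATE d=21 (pending; pending now {d=21, e=15})
Op 4: UPDATE d=8 (pending; pending now {d=8, e=15})
Op 5: COMMIT: merged ['d', 'e'] into committed; committed now {d=8, e=15}
Op 6: UPDATE e=22 (auto-commit; committed e=22)
Op 7: UPDATE e=18 (auto-commit; committed e=18)
Op 8: BEGIN: in_txn=True, pending={}
Op 9: UPDATE d=6 (pending; pending now {d=6})
Op 10: ROLLBACK: discarded pending ['d']; in_txn=False
Final committed: {d=8, e=18}

Answer: 8 18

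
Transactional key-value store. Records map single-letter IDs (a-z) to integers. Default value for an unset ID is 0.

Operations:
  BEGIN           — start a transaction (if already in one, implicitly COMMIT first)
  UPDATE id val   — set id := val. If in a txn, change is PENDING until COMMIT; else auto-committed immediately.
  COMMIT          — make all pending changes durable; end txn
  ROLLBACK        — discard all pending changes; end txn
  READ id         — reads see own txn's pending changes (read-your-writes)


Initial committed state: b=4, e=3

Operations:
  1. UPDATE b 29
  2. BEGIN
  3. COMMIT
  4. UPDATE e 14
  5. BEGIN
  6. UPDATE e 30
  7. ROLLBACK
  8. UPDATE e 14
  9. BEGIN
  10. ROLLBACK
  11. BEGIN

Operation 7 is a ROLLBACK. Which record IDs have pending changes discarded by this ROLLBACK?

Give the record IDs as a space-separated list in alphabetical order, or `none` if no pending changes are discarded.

Answer: e

Derivation:
Initial committed: {b=4, e=3}
Op 1: UPDATE b=29 (auto-commit; committed b=29)
Op 2: BEGIN: in_txn=True, pending={}
Op 3: COMMIT: merged [] into committed; committed now {b=29, e=3}
Op 4: UPDATE e=14 (auto-commit; committed e=14)
Op 5: BEGIN: in_txn=True, pending={}
Op 6: UPDATE e=30 (pending; pending now {e=30})
Op 7: ROLLBACK: discarded pending ['e']; in_txn=False
Op 8: UPDATE e=14 (auto-commit; committed e=14)
Op 9: BEGIN: in_txn=True, pending={}
Op 10: ROLLBACK: discarded pending []; in_txn=False
Op 11: BEGIN: in_txn=True, pending={}
ROLLBACK at op 7 discards: ['e']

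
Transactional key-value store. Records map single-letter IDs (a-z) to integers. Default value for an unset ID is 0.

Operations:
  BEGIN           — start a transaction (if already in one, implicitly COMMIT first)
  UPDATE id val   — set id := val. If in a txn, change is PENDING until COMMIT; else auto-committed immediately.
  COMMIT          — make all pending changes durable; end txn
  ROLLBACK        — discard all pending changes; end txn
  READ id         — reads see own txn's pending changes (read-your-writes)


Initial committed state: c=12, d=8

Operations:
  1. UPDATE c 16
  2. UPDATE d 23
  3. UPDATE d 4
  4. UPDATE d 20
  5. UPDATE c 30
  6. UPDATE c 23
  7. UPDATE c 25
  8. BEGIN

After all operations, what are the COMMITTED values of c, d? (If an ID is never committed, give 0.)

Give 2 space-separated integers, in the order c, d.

Answer: 25 20

Derivation:
Initial committed: {c=12, d=8}
Op 1: UPDATE c=16 (auto-commit; committed c=16)
Op 2: UPDATE d=23 (auto-commit; committed d=23)
Op 3: UPDATE d=4 (auto-commit; committed d=4)
Op 4: UPDATE d=20 (auto-commit; committed d=20)
Op 5: UPDATE c=30 (auto-commit; committed c=30)
Op 6: UPDATE c=23 (auto-commit; committed c=23)
Op 7: UPDATE c=25 (auto-commit; committed c=25)
Op 8: BEGIN: in_txn=True, pending={}
Final committed: {c=25, d=20}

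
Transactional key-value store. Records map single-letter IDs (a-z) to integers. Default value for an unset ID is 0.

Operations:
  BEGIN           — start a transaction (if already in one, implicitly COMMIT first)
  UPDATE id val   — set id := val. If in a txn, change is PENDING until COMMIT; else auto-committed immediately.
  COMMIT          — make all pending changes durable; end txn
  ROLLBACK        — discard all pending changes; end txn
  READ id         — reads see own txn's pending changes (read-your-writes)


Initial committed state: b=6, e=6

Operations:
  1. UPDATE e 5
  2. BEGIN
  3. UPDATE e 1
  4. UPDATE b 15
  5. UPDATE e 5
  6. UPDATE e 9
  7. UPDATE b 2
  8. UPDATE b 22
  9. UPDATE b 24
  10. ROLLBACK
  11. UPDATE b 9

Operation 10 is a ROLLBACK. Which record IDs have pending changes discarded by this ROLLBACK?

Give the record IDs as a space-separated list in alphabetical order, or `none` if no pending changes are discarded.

Initial committed: {b=6, e=6}
Op 1: UPDATE e=5 (auto-commit; committed e=5)
Op 2: BEGIN: in_txn=True, pending={}
Op 3: UPDATE e=1 (pending; pending now {e=1})
Op 4: UPDATE b=15 (pending; pending now {b=15, e=1})
Op 5: UPDATE e=5 (pending; pending now {b=15, e=5})
Op 6: UPDATE e=9 (pending; pending now {b=15, e=9})
Op 7: UPDATE b=2 (pending; pending now {b=2, e=9})
Op 8: UPDATE b=22 (pending; pending now {b=22, e=9})
Op 9: UPDATE b=24 (pending; pending now {b=24, e=9})
Op 10: ROLLBACK: discarded pending ['b', 'e']; in_txn=False
Op 11: UPDATE b=9 (auto-commit; committed b=9)
ROLLBACK at op 10 discards: ['b', 'e']

Answer: b e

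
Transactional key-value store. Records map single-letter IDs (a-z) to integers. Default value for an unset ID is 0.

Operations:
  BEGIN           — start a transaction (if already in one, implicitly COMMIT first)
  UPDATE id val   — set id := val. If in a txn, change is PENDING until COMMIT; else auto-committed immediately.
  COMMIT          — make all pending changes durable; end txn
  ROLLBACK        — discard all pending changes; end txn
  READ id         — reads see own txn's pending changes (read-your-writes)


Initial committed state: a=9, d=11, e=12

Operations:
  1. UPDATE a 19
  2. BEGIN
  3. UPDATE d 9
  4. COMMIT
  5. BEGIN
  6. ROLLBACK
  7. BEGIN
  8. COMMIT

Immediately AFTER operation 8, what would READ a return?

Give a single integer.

Initial committed: {a=9, d=11, e=12}
Op 1: UPDATE a=19 (auto-commit; committed a=19)
Op 2: BEGIN: in_txn=True, pending={}
Op 3: UPDATE d=9 (pending; pending now {d=9})
Op 4: COMMIT: merged ['d'] into committed; committed now {a=19, d=9, e=12}
Op 5: BEGIN: in_txn=True, pending={}
Op 6: ROLLBACK: discarded pending []; in_txn=False
Op 7: BEGIN: in_txn=True, pending={}
Op 8: COMMIT: merged [] into committed; committed now {a=19, d=9, e=12}
After op 8: visible(a) = 19 (pending={}, committed={a=19, d=9, e=12})

Answer: 19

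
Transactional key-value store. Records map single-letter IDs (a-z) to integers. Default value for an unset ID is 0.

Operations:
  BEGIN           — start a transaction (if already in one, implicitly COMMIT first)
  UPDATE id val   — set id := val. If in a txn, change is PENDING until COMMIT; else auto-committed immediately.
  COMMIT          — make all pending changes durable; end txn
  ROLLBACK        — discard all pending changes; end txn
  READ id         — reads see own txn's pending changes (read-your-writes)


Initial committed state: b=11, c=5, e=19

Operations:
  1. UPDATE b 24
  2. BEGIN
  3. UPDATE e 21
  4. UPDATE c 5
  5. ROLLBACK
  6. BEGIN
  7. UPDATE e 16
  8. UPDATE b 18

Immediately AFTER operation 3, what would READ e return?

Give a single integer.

Answer: 21

Derivation:
Initial committed: {b=11, c=5, e=19}
Op 1: UPDATE b=24 (auto-commit; committed b=24)
Op 2: BEGIN: in_txn=True, pending={}
Op 3: UPDATE e=21 (pending; pending now {e=21})
After op 3: visible(e) = 21 (pending={e=21}, committed={b=24, c=5, e=19})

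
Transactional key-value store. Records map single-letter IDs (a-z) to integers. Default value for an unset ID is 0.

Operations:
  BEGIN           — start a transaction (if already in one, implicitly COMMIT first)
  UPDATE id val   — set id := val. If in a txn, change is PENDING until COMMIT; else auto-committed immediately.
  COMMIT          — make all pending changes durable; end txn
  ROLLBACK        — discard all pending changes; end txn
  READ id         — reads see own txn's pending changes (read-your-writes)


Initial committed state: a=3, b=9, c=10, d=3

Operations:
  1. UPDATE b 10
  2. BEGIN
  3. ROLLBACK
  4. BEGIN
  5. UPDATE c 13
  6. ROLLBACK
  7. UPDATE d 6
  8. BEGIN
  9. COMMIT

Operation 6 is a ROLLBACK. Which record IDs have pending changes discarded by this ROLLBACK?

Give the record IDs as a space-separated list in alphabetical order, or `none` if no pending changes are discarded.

Answer: c

Derivation:
Initial committed: {a=3, b=9, c=10, d=3}
Op 1: UPDATE b=10 (auto-commit; committed b=10)
Op 2: BEGIN: in_txn=True, pending={}
Op 3: ROLLBACK: discarded pending []; in_txn=False
Op 4: BEGIN: in_txn=True, pending={}
Op 5: UPDATE c=13 (pending; pending now {c=13})
Op 6: ROLLBACK: discarded pending ['c']; in_txn=False
Op 7: UPDATE d=6 (auto-commit; committed d=6)
Op 8: BEGIN: in_txn=True, pending={}
Op 9: COMMIT: merged [] into committed; committed now {a=3, b=10, c=10, d=6}
ROLLBACK at op 6 discards: ['c']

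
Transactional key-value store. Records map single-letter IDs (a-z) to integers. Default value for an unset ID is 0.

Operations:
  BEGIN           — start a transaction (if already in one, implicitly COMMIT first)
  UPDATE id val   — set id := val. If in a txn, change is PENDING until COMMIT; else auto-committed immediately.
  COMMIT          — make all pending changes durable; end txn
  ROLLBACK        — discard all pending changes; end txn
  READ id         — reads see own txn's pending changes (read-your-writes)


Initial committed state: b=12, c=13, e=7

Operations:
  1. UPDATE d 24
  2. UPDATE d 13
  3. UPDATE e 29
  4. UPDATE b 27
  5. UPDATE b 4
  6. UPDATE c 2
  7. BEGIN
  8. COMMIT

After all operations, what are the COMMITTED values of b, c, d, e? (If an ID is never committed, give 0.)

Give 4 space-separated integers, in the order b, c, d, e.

Answer: 4 2 13 29

Derivation:
Initial committed: {b=12, c=13, e=7}
Op 1: UPDATE d=24 (auto-commit; committed d=24)
Op 2: UPDATE d=13 (auto-commit; committed d=13)
Op 3: UPDATE e=29 (auto-commit; committed e=29)
Op 4: UPDATE b=27 (auto-commit; committed b=27)
Op 5: UPDATE b=4 (auto-commit; committed b=4)
Op 6: UPDATE c=2 (auto-commit; committed c=2)
Op 7: BEGIN: in_txn=True, pending={}
Op 8: COMMIT: merged [] into committed; committed now {b=4, c=2, d=13, e=29}
Final committed: {b=4, c=2, d=13, e=29}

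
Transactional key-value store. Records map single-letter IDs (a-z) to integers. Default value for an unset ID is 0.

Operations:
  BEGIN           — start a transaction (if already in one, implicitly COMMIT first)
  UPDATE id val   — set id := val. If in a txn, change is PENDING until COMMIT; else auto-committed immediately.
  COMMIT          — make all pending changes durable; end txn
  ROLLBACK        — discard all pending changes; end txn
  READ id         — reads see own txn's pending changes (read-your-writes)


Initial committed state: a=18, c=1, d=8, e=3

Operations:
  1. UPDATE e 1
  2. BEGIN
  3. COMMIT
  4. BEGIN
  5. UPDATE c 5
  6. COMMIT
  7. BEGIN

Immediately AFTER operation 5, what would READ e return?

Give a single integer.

Initial committed: {a=18, c=1, d=8, e=3}
Op 1: UPDATE e=1 (auto-commit; committed e=1)
Op 2: BEGIN: in_txn=True, pending={}
Op 3: COMMIT: merged [] into committed; committed now {a=18, c=1, d=8, e=1}
Op 4: BEGIN: in_txn=True, pending={}
Op 5: UPDATE c=5 (pending; pending now {c=5})
After op 5: visible(e) = 1 (pending={c=5}, committed={a=18, c=1, d=8, e=1})

Answer: 1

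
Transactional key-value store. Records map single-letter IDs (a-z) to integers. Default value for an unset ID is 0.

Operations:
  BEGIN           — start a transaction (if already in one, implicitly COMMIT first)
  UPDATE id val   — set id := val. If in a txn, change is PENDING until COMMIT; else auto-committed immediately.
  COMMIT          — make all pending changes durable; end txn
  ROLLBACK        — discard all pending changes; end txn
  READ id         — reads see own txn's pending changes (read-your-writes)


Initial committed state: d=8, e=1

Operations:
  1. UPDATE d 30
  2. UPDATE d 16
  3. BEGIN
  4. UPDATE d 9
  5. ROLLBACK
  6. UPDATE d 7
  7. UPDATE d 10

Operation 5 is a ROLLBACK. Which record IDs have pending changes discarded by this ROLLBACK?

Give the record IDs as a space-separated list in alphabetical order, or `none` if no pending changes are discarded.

Initial committed: {d=8, e=1}
Op 1: UPDATE d=30 (auto-commit; committed d=30)
Op 2: UPDATE d=16 (auto-commit; committed d=16)
Op 3: BEGIN: in_txn=True, pending={}
Op 4: UPDATE d=9 (pending; pending now {d=9})
Op 5: ROLLBACK: discarded pending ['d']; in_txn=False
Op 6: UPDATE d=7 (auto-commit; committed d=7)
Op 7: UPDATE d=10 (auto-commit; committed d=10)
ROLLBACK at op 5 discards: ['d']

Answer: d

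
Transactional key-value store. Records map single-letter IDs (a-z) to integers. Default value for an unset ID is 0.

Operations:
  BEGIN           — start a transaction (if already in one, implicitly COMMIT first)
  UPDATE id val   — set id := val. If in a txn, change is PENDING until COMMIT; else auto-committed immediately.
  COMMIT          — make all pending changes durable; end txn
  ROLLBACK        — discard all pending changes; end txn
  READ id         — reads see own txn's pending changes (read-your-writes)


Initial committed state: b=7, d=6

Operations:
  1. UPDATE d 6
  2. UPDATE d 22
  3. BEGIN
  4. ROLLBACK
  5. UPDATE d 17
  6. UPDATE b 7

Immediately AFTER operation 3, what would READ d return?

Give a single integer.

Answer: 22

Derivation:
Initial committed: {b=7, d=6}
Op 1: UPDATE d=6 (auto-commit; committed d=6)
Op 2: UPDATE d=22 (auto-commit; committed d=22)
Op 3: BEGIN: in_txn=True, pending={}
After op 3: visible(d) = 22 (pending={}, committed={b=7, d=22})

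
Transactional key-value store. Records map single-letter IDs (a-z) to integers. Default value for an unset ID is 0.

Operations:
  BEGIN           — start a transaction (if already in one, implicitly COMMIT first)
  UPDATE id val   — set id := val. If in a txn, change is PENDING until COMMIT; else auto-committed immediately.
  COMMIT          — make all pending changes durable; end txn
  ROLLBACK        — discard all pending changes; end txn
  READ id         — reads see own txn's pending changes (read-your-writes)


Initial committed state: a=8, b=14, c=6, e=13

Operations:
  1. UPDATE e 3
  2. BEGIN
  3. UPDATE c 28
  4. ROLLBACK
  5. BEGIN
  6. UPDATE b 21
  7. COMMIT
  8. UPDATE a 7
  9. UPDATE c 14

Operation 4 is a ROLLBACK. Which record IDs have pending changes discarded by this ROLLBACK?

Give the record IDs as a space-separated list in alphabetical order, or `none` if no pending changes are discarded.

Initial committed: {a=8, b=14, c=6, e=13}
Op 1: UPDATE e=3 (auto-commit; committed e=3)
Op 2: BEGIN: in_txn=True, pending={}
Op 3: UPDATE c=28 (pending; pending now {c=28})
Op 4: ROLLBACK: discarded pending ['c']; in_txn=False
Op 5: BEGIN: in_txn=True, pending={}
Op 6: UPDATE b=21 (pending; pending now {b=21})
Op 7: COMMIT: merged ['b'] into committed; committed now {a=8, b=21, c=6, e=3}
Op 8: UPDATE a=7 (auto-commit; committed a=7)
Op 9: UPDATE c=14 (auto-commit; committed c=14)
ROLLBACK at op 4 discards: ['c']

Answer: c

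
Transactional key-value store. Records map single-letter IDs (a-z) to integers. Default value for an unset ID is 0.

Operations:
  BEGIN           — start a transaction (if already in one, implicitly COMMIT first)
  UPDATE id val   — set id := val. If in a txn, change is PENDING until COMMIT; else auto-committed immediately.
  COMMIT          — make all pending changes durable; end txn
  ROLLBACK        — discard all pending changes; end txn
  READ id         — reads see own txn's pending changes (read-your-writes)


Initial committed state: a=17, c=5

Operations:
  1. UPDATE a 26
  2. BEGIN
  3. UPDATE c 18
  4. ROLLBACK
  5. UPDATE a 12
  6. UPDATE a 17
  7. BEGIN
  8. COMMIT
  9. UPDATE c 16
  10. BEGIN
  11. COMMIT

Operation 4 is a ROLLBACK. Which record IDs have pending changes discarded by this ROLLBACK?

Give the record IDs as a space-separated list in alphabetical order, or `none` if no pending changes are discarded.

Initial committed: {a=17, c=5}
Op 1: UPDATE a=26 (auto-commit; committed a=26)
Op 2: BEGIN: in_txn=True, pending={}
Op 3: UPDATE c=18 (pending; pending now {c=18})
Op 4: ROLLBACK: discarded pending ['c']; in_txn=False
Op 5: UPDATE a=12 (auto-commit; committed a=12)
Op 6: UPDATE a=17 (auto-commit; committed a=17)
Op 7: BEGIN: in_txn=True, pending={}
Op 8: COMMIT: merged [] into committed; committed now {a=17, c=5}
Op 9: UPDATE c=16 (auto-commit; committed c=16)
Op 10: BEGIN: in_txn=True, pending={}
Op 11: COMMIT: merged [] into committed; committed now {a=17, c=16}
ROLLBACK at op 4 discards: ['c']

Answer: c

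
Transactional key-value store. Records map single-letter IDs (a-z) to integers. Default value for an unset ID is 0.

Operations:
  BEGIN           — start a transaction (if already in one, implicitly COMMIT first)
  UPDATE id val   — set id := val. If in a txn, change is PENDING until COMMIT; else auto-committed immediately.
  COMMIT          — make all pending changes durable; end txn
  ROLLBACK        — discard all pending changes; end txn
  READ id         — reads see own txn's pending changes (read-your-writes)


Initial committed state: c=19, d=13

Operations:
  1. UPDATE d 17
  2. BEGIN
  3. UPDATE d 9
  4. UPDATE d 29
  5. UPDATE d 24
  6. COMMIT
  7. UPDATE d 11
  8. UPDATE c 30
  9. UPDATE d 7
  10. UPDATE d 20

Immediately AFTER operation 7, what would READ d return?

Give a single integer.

Initial committed: {c=19, d=13}
Op 1: UPDATE d=17 (auto-commit; committed d=17)
Op 2: BEGIN: in_txn=True, pending={}
Op 3: UPDATE d=9 (pending; pending now {d=9})
Op 4: UPDATE d=29 (pending; pending now {d=29})
Op 5: UPDATE d=24 (pending; pending now {d=24})
Op 6: COMMIT: merged ['d'] into committed; committed now {c=19, d=24}
Op 7: UPDATE d=11 (auto-commit; committed d=11)
After op 7: visible(d) = 11 (pending={}, committed={c=19, d=11})

Answer: 11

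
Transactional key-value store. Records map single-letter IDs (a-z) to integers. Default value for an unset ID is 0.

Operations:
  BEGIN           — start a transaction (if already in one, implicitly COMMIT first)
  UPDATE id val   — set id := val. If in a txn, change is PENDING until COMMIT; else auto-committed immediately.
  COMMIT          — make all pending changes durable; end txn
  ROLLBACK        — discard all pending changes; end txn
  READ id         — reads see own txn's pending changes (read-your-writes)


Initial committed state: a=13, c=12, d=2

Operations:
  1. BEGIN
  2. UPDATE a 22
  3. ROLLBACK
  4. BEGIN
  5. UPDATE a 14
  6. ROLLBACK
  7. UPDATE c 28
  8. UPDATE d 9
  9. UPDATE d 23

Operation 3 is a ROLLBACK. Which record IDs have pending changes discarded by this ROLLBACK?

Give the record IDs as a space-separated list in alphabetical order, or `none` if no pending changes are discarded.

Answer: a

Derivation:
Initial committed: {a=13, c=12, d=2}
Op 1: BEGIN: in_txn=True, pending={}
Op 2: UPDATE a=22 (pending; pending now {a=22})
Op 3: ROLLBACK: discarded pending ['a']; in_txn=False
Op 4: BEGIN: in_txn=True, pending={}
Op 5: UPDATE a=14 (pending; pending now {a=14})
Op 6: ROLLBACK: discarded pending ['a']; in_txn=False
Op 7: UPDATE c=28 (auto-commit; committed c=28)
Op 8: UPDATE d=9 (auto-commit; committed d=9)
Op 9: UPDATE d=23 (auto-commit; committed d=23)
ROLLBACK at op 3 discards: ['a']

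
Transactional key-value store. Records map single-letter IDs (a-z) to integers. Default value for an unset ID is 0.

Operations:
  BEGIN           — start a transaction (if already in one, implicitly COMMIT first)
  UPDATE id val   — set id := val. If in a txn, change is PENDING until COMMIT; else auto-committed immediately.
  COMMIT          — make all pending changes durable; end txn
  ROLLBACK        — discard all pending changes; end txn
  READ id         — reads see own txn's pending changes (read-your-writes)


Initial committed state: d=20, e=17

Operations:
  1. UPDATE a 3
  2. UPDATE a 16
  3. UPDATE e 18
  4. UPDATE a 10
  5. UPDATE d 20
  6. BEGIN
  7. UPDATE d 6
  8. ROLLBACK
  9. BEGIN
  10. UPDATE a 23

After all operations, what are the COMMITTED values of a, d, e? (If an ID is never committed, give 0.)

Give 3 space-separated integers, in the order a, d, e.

Answer: 10 20 18

Derivation:
Initial committed: {d=20, e=17}
Op 1: UPDATE a=3 (auto-commit; committed a=3)
Op 2: UPDATE a=16 (auto-commit; committed a=16)
Op 3: UPDATE e=18 (auto-commit; committed e=18)
Op 4: UPDATE a=10 (auto-commit; committed a=10)
Op 5: UPDATE d=20 (auto-commit; committed d=20)
Op 6: BEGIN: in_txn=True, pending={}
Op 7: UPDATE d=6 (pending; pending now {d=6})
Op 8: ROLLBACK: discarded pending ['d']; in_txn=False
Op 9: BEGIN: in_txn=True, pending={}
Op 10: UPDATE a=23 (pending; pending now {a=23})
Final committed: {a=10, d=20, e=18}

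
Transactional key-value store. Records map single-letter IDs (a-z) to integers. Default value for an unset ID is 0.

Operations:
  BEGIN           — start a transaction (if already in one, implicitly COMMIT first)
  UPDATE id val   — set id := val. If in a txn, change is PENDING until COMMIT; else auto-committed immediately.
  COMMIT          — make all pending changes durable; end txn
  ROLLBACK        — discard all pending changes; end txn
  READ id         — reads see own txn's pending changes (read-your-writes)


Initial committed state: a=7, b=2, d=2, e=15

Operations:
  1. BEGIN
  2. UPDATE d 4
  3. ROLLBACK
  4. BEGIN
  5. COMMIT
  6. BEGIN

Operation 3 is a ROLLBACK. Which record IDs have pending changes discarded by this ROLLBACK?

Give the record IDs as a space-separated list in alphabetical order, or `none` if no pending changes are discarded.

Initial committed: {a=7, b=2, d=2, e=15}
Op 1: BEGIN: in_txn=True, pending={}
Op 2: UPDATE d=4 (pending; pending now {d=4})
Op 3: ROLLBACK: discarded pending ['d']; in_txn=False
Op 4: BEGIN: in_txn=True, pending={}
Op 5: COMMIT: merged [] into committed; committed now {a=7, b=2, d=2, e=15}
Op 6: BEGIN: in_txn=True, pending={}
ROLLBACK at op 3 discards: ['d']

Answer: d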